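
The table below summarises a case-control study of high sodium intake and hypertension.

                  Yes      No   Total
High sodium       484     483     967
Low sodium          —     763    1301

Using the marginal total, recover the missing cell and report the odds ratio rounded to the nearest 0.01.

1.42

The missing cell is in the unexposed row: 1301 − 763 = 538.
So a = 484, b = 483, c = 538, d = 763.
OR = (a·d)/(b·c) = (484 × 763) / (483 × 538) = 369292 / 259854 = 1.42115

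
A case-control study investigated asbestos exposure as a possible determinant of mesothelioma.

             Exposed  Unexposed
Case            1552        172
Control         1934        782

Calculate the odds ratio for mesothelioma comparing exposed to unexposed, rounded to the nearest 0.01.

Reading the table with exposure as columns: a = 1552 (Exposed, case), b = 1934 (Exposed, non-case), c = 172 (Unexposed, case), d = 782.
OR = (a·d)/(b·c) = (1552 × 782) / (1934 × 172) = 1213664 / 332648 = 3.64849
The odds of mesothelioma are about 3.65 times as high in the exposed group.

3.65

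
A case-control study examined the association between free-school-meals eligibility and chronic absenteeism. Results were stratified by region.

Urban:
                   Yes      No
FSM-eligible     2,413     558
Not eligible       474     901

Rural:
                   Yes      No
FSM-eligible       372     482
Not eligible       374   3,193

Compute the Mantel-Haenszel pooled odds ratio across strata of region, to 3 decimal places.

OR_MH = Σ(aᵢdᵢ/nᵢ) / Σ(bᵢcᵢ/nᵢ), where nᵢ is the stratum total.
Stratum 1 (Urban): n = 4346; a·d/n = 2413·901/4346 = 500.2561; b·c/n = 558·474/4346 = 60.8587
Stratum 2 (Rural): n = 4421; a·d/n = 372·3193/4421 = 268.6713; b·c/n = 482·374/4421 = 40.7754
OR_MH = (500.2561 + 268.6713) / (60.8587 + 40.7754) = 768.9274 / 101.6341 = 7.56564

7.566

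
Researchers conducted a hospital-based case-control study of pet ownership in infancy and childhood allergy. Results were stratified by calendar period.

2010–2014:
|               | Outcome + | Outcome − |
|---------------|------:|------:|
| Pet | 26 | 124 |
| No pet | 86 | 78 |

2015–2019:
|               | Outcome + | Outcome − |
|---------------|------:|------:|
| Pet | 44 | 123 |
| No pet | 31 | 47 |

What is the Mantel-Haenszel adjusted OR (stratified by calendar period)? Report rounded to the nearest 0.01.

OR_MH = Σ(aᵢdᵢ/nᵢ) / Σ(bᵢcᵢ/nᵢ), where nᵢ is the stratum total.
Stratum 1 (2010–2014): n = 314; a·d/n = 26·78/314 = 6.4586; b·c/n = 124·86/314 = 33.9618
Stratum 2 (2015–2019): n = 245; a·d/n = 44·47/245 = 8.4408; b·c/n = 123·31/245 = 15.5633
OR_MH = (6.4586 + 8.4408) / (33.9618 + 15.5633) = 14.8994 / 49.5250 = 0.30085

0.30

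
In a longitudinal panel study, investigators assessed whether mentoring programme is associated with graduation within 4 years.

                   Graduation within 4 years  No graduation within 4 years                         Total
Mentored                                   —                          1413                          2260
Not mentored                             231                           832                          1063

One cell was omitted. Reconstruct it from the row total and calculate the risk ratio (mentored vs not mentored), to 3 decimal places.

The missing cell is in the exposed row: 2260 − 1413 = 847.
So a = 847, b = 1413, c = 231, d = 832.
RR = [a/(a+b)] / [c/(c+d)] = (847/2260) / (231/1063) = 0.37478/0.21731 = 1.72463

1.725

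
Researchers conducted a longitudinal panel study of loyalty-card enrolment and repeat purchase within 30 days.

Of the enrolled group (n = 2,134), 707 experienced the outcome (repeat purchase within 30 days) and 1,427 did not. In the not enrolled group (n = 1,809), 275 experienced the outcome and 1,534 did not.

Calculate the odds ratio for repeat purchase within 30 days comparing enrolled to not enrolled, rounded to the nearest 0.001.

From the description: a = 707, b = 1427, c = 275, d = 1534.
OR = (a·d)/(b·c) = (707 × 1534) / (1427 × 275) = 1084538 / 392425 = 2.76368
The odds of repeat purchase within 30 days are about 2.76 times as high in the enrolled group.

2.764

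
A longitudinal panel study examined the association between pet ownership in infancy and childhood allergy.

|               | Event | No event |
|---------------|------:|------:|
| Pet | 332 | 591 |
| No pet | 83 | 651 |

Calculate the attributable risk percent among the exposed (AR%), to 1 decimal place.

68.6

Cells: a = 332, b = 591, c = 83, d = 651.
Risk in exposed = 332/923 = 0.35970; risk in unexposed = 83/734 = 0.11308.
RR = 0.35970/0.11308 = 3.18093
AR% = (RR − 1)/RR × 100 = (3.18093 − 1)/3.18093 × 100 = 68.5627%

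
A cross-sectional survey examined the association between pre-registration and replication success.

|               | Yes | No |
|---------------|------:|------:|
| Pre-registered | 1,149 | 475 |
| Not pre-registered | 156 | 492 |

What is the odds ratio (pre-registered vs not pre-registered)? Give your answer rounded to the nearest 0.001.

7.629

Cells: a = 1149, b = 475, c = 156, d = 492.
OR = (a·d)/(b·c) = (1149 × 492) / (475 × 156) = 565308 / 74100 = 7.62899
The odds of replication success are about 7.63 times as high in the pre-registered group.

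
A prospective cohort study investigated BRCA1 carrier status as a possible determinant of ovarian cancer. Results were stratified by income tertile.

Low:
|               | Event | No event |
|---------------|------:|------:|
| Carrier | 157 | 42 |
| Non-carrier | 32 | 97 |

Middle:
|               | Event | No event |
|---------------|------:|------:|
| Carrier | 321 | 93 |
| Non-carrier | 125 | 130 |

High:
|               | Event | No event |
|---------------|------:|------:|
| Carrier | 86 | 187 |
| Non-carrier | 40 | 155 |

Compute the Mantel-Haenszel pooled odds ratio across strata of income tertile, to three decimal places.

3.665

OR_MH = Σ(aᵢdᵢ/nᵢ) / Σ(bᵢcᵢ/nᵢ), where nᵢ is the stratum total.
Stratum 1 (Low): n = 328; a·d/n = 157·97/328 = 46.4299; b·c/n = 42·32/328 = 4.0976
Stratum 2 (Middle): n = 669; a·d/n = 321·130/669 = 62.3767; b·c/n = 93·125/669 = 17.3767
Stratum 3 (High): n = 468; a·d/n = 86·155/468 = 28.4829; b·c/n = 187·40/468 = 15.9829
OR_MH = (46.4299 + 62.3767 + 28.4829) / (4.0976 + 17.3767 + 15.9829) = 137.2895 / 37.4571 = 3.66524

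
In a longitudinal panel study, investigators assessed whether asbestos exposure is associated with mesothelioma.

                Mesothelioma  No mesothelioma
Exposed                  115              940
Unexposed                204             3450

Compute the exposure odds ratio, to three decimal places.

2.069

Cells: a = 115, b = 940, c = 204, d = 3450.
OR = (a·d)/(b·c) = (115 × 3450) / (940 × 204) = 396750 / 191760 = 2.06899
The odds of mesothelioma are about 2.07 times as high in the exposed group.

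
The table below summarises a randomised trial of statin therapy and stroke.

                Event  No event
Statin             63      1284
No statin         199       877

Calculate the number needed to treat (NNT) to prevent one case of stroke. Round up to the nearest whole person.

Risk in treated group = 63/1347 = 0.04677; risk in control = 199/1076 = 0.18494.
Absolute risk reduction = 0.18494 − 0.04677 = 0.13817
NNT = 1 / ARR = 1 / 0.13817 = 7.237 → round up → 8

8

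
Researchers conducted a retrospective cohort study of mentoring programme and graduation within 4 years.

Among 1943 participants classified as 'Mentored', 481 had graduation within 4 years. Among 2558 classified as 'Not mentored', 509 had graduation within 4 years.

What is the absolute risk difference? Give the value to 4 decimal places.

From the description: a = 481, b = 1462, c = 509, d = 2049.
Risk in exposed = 481/1943 = 0.247555; risk in unexposed = 509/2558 = 0.198984.
Risk difference = 0.247555 − 0.198984 = 0.048572

0.0486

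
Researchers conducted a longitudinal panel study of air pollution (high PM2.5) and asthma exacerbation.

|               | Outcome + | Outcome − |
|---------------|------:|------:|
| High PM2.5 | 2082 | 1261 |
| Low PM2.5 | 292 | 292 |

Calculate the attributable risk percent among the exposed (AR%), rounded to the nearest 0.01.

19.72

Cells: a = 2082, b = 1261, c = 292, d = 292.
Risk in exposed = 2082/3343 = 0.62279; risk in unexposed = 292/584 = 0.50000.
RR = 0.62279/0.50000 = 1.24559
AR% = (RR − 1)/RR × 100 = (1.24559 − 1)/1.24559 × 100 = 19.7166%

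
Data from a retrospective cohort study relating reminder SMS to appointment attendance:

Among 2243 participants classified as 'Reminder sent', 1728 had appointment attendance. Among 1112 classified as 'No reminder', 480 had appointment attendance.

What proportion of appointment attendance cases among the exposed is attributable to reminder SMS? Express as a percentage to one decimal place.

44.0

From the description: a = 1728, b = 515, c = 480, d = 632.
Risk in exposed = 1728/2243 = 0.77040; risk in unexposed = 480/1112 = 0.43165.
RR = 0.77040/0.43165 = 1.78475
AR% = (RR − 1)/RR × 100 = (1.78475 − 1)/1.78475 × 100 = 43.9698%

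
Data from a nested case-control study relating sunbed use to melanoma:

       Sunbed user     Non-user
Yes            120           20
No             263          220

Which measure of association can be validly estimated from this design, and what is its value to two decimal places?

Reading the table with exposure as columns: a = 120 (Sunbed user, case), b = 263 (Sunbed user, non-case), c = 20 (Non-user, case), d = 220.
This is a nested case-control study: participants were sampled on outcome status, so risks in the source population cannot be estimated directly — relative risk is not valid here. The odds ratio is the appropriate measure.
OR = (a·d)/(b·c) = (120 × 220) / (263 × 20) = 26400 / 5260 = 5.01901

5.02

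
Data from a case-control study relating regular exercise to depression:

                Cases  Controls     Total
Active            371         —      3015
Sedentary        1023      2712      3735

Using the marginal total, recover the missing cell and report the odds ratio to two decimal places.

The missing cell is in the exposed row: 3015 − 371 = 2644.
So a = 371, b = 2644, c = 1023, d = 2712.
OR = (a·d)/(b·c) = (371 × 2712) / (2644 × 1023) = 1006152 / 2704812 = 0.37199

0.37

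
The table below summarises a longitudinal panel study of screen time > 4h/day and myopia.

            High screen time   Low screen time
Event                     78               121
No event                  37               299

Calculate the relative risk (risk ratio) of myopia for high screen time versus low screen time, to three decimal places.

2.354

Reading the table with exposure as columns: a = 78 (High screen time, case), b = 37 (High screen time, non-case), c = 121 (Low screen time, case), d = 299.
Risk in exposed = 78/115 = 0.67826; risk in unexposed = 121/420 = 0.28810.
RR = 0.67826 / 0.28810 = 2.35429
The risk among the exposed is 2.35 times that among the unexposed.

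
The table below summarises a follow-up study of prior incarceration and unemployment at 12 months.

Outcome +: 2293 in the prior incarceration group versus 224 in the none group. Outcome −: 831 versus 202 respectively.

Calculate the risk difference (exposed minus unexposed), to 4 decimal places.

0.2082

From the description: a = 2293, b = 831, c = 224, d = 202.
Risk in exposed = 2293/3124 = 0.733995; risk in unexposed = 224/426 = 0.525822.
Risk difference = 0.733995 − 0.525822 = 0.208173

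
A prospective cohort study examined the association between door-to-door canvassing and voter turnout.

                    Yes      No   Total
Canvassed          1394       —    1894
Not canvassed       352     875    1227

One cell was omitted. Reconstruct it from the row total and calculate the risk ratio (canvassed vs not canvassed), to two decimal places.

The missing cell is in the exposed row: 1894 − 1394 = 500.
So a = 1394, b = 500, c = 352, d = 875.
RR = [a/(a+b)] / [c/(c+d)] = (1394/1894) / (352/1227) = 0.73601/0.28688 = 2.56557

2.57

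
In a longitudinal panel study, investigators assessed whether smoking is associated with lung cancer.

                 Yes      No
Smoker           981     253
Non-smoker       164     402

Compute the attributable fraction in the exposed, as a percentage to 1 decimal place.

Cells: a = 981, b = 253, c = 164, d = 402.
Risk in exposed = 981/1234 = 0.79498; risk in unexposed = 164/566 = 0.28975.
RR = 0.79498/0.28975 = 2.74364
AR% = (RR − 1)/RR × 100 = (2.74364 − 1)/2.74364 × 100 = 63.5520%

63.6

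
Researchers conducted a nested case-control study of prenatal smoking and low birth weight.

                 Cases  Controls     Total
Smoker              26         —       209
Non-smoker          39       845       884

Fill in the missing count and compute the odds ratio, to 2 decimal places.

3.08

The missing cell is in the exposed row: 209 − 26 = 183.
So a = 26, b = 183, c = 39, d = 845.
OR = (a·d)/(b·c) = (26 × 845) / (183 × 39) = 21970 / 7137 = 3.07832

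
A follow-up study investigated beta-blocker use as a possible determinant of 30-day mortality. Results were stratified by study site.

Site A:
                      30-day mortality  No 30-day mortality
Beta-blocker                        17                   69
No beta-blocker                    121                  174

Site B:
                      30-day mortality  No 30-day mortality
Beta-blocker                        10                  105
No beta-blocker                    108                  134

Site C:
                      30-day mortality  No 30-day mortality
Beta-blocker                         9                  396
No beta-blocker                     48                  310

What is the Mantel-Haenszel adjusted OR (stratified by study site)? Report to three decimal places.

OR_MH = Σ(aᵢdᵢ/nᵢ) / Σ(bᵢcᵢ/nᵢ), where nᵢ is the stratum total.
Stratum 1 (Site A): n = 381; a·d/n = 17·174/381 = 7.7638; b·c/n = 69·121/381 = 21.9134
Stratum 2 (Site B): n = 357; a·d/n = 10·134/357 = 3.7535; b·c/n = 105·108/357 = 31.7647
Stratum 3 (Site C): n = 763; a·d/n = 9·310/763 = 3.6566; b·c/n = 396·48/763 = 24.9122
OR_MH = (7.7638 + 3.7535 + 3.6566) / (21.9134 + 31.7647 + 24.9122) = 15.1739 / 78.5903 = 0.19308

0.193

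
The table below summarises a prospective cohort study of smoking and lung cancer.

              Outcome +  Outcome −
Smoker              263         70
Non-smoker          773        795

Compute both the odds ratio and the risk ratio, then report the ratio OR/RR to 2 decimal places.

2.41

Cells: a = 263, b = 70, c = 773, d = 795.
OR = (263·795)/(70·773) = 209085/54110 = 3.86407
Risk in exposed = 263/333 = 0.78979; risk in unexposed = 773/1568 = 0.49298; RR = 1.60206
OR/RR = 3.86407 / 1.60206 = 2.41194
The outcome is not rare, so the OR lies further from 1 than the RR.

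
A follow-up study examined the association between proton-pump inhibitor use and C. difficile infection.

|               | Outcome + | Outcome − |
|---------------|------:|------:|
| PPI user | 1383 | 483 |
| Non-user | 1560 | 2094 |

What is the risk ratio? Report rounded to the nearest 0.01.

Cells: a = 1383, b = 483, c = 1560, d = 2094.
Risk in exposed = 1383/1866 = 0.74116; risk in unexposed = 1560/3654 = 0.42693.
RR = 0.74116 / 0.42693 = 1.73602
The risk among the exposed is 1.74 times that among the unexposed.

1.74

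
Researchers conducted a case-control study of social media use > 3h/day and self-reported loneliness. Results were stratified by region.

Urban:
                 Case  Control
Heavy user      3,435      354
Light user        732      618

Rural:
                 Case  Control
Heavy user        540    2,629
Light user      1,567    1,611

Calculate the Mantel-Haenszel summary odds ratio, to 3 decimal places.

0.786

OR_MH = Σ(aᵢdᵢ/nᵢ) / Σ(bᵢcᵢ/nᵢ), where nᵢ is the stratum total.
Stratum 1 (Urban): n = 5139; a·d/n = 3435·618/5139 = 413.0823; b·c/n = 354·732/5139 = 50.4238
Stratum 2 (Rural): n = 6347; a·d/n = 540·1611/6347 = 137.0632; b·c/n = 2629·1567/6347 = 649.0693
OR_MH = (413.0823 + 137.0632) / (50.4238 + 649.0693) = 550.1455 / 699.4931 = 0.78649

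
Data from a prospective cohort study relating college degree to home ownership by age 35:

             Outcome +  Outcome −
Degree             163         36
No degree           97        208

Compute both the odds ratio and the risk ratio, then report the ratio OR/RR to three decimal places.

Cells: a = 163, b = 36, c = 97, d = 208.
OR = (163·208)/(36·97) = 33904/3492 = 9.70905
Risk in exposed = 163/199 = 0.81910; risk in unexposed = 97/305 = 0.31803; RR = 2.57551
OR/RR = 9.70905 / 2.57551 = 3.76976
The outcome is not rare, so the OR lies further from 1 than the RR.

3.770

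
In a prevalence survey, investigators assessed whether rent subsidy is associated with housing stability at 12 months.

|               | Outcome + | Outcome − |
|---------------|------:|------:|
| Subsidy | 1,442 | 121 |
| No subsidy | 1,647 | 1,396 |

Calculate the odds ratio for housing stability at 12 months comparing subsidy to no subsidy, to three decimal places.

Cells: a = 1442, b = 121, c = 1647, d = 1396.
OR = (a·d)/(b·c) = (1442 × 1396) / (121 × 1647) = 2013032 / 199287 = 10.10117
The odds of housing stability at 12 months are about 10.10 times as high in the subsidy group.

10.101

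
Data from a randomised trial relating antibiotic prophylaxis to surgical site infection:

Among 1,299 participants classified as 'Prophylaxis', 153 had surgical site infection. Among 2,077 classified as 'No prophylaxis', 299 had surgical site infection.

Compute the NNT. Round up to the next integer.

39

Risk in treated group = 153/1299 = 0.11778; risk in control = 299/2077 = 0.14396.
Absolute risk reduction = 0.14396 − 0.11778 = 0.02617
NNT = 1 / ARR = 1 / 0.02617 = 38.205 → round up → 39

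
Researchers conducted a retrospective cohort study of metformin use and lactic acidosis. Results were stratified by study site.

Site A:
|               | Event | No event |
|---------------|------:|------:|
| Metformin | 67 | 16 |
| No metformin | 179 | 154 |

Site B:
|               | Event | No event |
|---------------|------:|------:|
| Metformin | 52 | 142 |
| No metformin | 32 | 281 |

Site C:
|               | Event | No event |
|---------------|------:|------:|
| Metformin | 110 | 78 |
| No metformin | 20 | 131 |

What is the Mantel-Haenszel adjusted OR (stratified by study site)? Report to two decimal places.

OR_MH = Σ(aᵢdᵢ/nᵢ) / Σ(bᵢcᵢ/nᵢ), where nᵢ is the stratum total.
Stratum 1 (Site A): n = 416; a·d/n = 67·154/416 = 24.8029; b·c/n = 16·179/416 = 6.8846
Stratum 2 (Site B): n = 507; a·d/n = 52·281/507 = 28.8205; b·c/n = 142·32/507 = 8.9625
Stratum 3 (Site C): n = 339; a·d/n = 110·131/339 = 42.5074; b·c/n = 78·20/339 = 4.6018
OR_MH = (24.8029 + 28.8205 + 42.5074) / (6.8846 + 8.9625 + 4.6018) = 96.1308 / 20.4489 = 4.70102

4.70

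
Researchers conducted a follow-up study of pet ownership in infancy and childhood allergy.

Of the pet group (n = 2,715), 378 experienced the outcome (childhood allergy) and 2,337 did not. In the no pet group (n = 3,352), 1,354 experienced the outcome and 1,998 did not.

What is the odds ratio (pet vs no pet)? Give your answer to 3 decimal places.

From the description: a = 378, b = 2337, c = 1354, d = 1998.
OR = (a·d)/(b·c) = (378 × 1998) / (2337 × 1354) = 755244 / 3164298 = 0.23868
Exposure is associated with lower odds of childhood allergy (OR = 0.24 < 1).

0.239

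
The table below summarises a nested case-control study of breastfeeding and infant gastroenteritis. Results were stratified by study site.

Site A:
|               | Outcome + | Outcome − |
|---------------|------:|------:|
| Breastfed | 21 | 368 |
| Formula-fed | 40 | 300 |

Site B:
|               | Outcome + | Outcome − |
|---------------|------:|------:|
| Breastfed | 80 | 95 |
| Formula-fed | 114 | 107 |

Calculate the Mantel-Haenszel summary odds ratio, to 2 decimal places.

OR_MH = Σ(aᵢdᵢ/nᵢ) / Σ(bᵢcᵢ/nᵢ), where nᵢ is the stratum total.
Stratum 1 (Site A): n = 729; a·d/n = 21·300/729 = 8.6420; b·c/n = 368·40/729 = 20.1920
Stratum 2 (Site B): n = 396; a·d/n = 80·107/396 = 21.6162; b·c/n = 95·114/396 = 27.3485
OR_MH = (8.6420 + 21.6162) / (20.1920 + 27.3485) = 30.2581 / 47.5405 = 0.63647

0.64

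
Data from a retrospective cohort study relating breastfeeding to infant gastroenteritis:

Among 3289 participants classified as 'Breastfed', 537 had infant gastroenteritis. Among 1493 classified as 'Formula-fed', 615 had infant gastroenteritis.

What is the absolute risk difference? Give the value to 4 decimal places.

From the description: a = 537, b = 2752, c = 615, d = 878.
Risk in exposed = 537/3289 = 0.163272; risk in unexposed = 615/1493 = 0.411922.
Risk difference = 0.163272 − 0.411922 = -0.248651

-0.2487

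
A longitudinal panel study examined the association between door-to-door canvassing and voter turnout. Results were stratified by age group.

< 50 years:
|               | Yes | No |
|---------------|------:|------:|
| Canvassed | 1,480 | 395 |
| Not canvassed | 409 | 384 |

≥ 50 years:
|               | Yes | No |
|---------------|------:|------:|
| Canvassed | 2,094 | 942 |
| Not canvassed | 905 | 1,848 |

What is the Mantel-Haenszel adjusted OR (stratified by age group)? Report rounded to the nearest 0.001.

OR_MH = Σ(aᵢdᵢ/nᵢ) / Σ(bᵢcᵢ/nᵢ), where nᵢ is the stratum total.
Stratum 1 (< 50 years): n = 2668; a·d/n = 1480·384/2668 = 213.0135; b·c/n = 395·409/2668 = 60.5528
Stratum 2 (≥ 50 years): n = 5789; a·d/n = 2094·1848/5789 = 668.4595; b·c/n = 942·905/5789 = 147.2638
OR_MH = (213.0135 + 668.4595) / (60.5528 + 147.2638) = 881.4730 / 207.8166 = 4.24159

4.242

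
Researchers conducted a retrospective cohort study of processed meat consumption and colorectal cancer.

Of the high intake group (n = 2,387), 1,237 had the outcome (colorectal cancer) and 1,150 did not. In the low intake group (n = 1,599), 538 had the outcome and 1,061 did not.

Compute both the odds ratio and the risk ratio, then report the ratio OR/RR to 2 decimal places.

From the description: a = 1237, b = 1150, c = 538, d = 1061.
OR = (1237·1061)/(1150·538) = 1312457/618700 = 2.12131
Risk in exposed = 1237/2387 = 0.51822; risk in unexposed = 538/1599 = 0.33646; RR = 1.54022
OR/RR = 2.12131 / 1.54022 = 1.37728
The outcome is not rare, so the OR lies further from 1 than the RR.

1.38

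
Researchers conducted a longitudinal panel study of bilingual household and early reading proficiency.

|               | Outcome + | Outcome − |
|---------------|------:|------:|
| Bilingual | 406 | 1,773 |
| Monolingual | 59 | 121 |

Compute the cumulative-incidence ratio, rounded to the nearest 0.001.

Cells: a = 406, b = 1773, c = 59, d = 121.
Risk in exposed = 406/2179 = 0.18632; risk in unexposed = 59/180 = 0.32778.
RR = 0.18632 / 0.32778 = 0.56845
The risk is 43% lower among the exposed than among the unexposed.

0.568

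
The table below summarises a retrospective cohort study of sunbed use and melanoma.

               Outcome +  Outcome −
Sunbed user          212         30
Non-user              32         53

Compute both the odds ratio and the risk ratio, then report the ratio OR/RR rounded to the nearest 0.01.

Cells: a = 212, b = 30, c = 32, d = 53.
OR = (212·53)/(30·32) = 11236/960 = 11.70417
Risk in exposed = 212/242 = 0.87603; risk in unexposed = 32/85 = 0.37647; RR = 2.32696
OR/RR = 11.70417 / 2.32696 = 5.02980
The outcome is not rare, so the OR lies further from 1 than the RR.

5.03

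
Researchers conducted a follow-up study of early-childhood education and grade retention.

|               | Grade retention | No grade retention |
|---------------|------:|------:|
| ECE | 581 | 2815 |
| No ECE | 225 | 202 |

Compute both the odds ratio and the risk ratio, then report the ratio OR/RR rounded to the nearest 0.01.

Cells: a = 581, b = 2815, c = 225, d = 202.
OR = (581·202)/(2815·225) = 117362/633375 = 0.18530
Risk in exposed = 581/3396 = 0.17108; risk in unexposed = 225/427 = 0.52693; RR = 0.32468
OR/RR = 0.18530 / 0.32468 = 0.57071
The outcome is not rare, so the OR lies further from 1 than the RR.

0.57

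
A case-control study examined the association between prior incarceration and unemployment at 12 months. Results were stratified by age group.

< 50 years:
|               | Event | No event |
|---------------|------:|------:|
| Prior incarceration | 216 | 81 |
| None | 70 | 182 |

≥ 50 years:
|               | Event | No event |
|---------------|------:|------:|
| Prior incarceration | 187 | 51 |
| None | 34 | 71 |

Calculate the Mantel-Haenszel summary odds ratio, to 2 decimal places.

7.17

OR_MH = Σ(aᵢdᵢ/nᵢ) / Σ(bᵢcᵢ/nᵢ), where nᵢ is the stratum total.
Stratum 1 (< 50 years): n = 549; a·d/n = 216·182/549 = 71.6066; b·c/n = 81·70/549 = 10.3279
Stratum 2 (≥ 50 years): n = 343; a·d/n = 187·71/343 = 38.7085; b·c/n = 51·34/343 = 5.0554
OR_MH = (71.6066 + 38.7085) / (10.3279 + 5.0554) = 110.3150 / 15.3833 = 7.17111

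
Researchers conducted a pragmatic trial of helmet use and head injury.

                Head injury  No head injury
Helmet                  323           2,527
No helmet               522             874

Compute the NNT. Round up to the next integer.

4

Risk in treated group = 323/2850 = 0.11333; risk in control = 522/1396 = 0.37393.
Absolute risk reduction = 0.37393 − 0.11333 = 0.26059
NNT = 1 / ARR = 1 / 0.26059 = 3.837 → round up → 4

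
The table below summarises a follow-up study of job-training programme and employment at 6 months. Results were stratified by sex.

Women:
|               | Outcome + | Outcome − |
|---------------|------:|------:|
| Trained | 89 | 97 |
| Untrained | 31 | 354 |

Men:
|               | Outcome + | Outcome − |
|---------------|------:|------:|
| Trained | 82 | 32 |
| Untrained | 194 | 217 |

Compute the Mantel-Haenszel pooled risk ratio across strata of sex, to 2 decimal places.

RR_MH = Σ(aᵢ·n₀ᵢ/nᵢ) / Σ(cᵢ·n₁ᵢ/nᵢ), with n₁ᵢ = aᵢ+bᵢ (exposed), n₀ᵢ = cᵢ+dᵢ (unexposed), nᵢ = n₁ᵢ+n₀ᵢ.
Stratum 1 (Women): n₁ = 186, n₀ = 385, n = 571; a·n₀/n = 89·385/571 = 60.0088; c·n₁/n = 31·186/571 = 10.0981
Stratum 2 (Men): n₁ = 114, n₀ = 411, n = 525; a·n₀/n = 82·411/525 = 64.1943; c·n₁/n = 194·114/525 = 42.1257
RR_MH = (60.0088 + 64.1943) / (10.0981 + 42.1257) = 124.2030 / 52.2238 = 2.37828

2.38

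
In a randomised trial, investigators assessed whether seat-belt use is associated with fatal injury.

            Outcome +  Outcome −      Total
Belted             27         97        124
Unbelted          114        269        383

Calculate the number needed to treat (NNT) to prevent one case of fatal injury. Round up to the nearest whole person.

13

Risk in treated group = 27/124 = 0.21774; risk in control = 114/383 = 0.29765.
Absolute risk reduction = 0.29765 − 0.21774 = 0.07991
NNT = 1 / ARR = 1 / 0.07991 = 12.514 → round up → 13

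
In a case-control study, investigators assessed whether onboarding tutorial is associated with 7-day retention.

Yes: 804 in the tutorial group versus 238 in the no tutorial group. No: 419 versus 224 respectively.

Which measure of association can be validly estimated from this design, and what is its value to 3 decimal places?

1.806

From the description: a = 804, b = 419, c = 238, d = 224.
This is a case-control study: participants were sampled on outcome status, so risks in the source population cannot be estimated directly — relative risk is not valid here. The odds ratio is the appropriate measure.
OR = (a·d)/(b·c) = (804 × 224) / (419 × 238) = 180096 / 99722 = 1.80598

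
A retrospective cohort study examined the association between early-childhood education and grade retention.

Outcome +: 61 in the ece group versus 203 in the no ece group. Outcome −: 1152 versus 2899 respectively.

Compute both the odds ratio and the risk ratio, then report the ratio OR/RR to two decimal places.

From the description: a = 61, b = 1152, c = 203, d = 2899.
OR = (61·2899)/(1152·203) = 176839/233856 = 0.75619
Risk in exposed = 61/1213 = 0.05029; risk in unexposed = 203/3102 = 0.06544; RR = 0.76845
OR/RR = 0.75619 / 0.76845 = 0.98404
The outcome is rare in both groups, so OR ≈ RR (ratio near 1).

0.98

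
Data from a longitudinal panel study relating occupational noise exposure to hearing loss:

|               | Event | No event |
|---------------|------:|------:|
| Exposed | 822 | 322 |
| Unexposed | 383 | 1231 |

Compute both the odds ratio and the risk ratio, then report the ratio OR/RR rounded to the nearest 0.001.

Cells: a = 822, b = 322, c = 383, d = 1231.
OR = (822·1231)/(322·383) = 1011882/123326 = 8.20494
Risk in exposed = 822/1144 = 0.71853; risk in unexposed = 383/1614 = 0.23730; RR = 3.02796
OR/RR = 8.20494 / 3.02796 = 2.70972
The outcome is not rare, so the OR lies further from 1 than the RR.

2.710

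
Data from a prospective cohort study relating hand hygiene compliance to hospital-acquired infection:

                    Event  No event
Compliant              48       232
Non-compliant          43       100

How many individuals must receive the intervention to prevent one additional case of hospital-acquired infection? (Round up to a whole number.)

8

Risk in treated group = 48/280 = 0.17143; risk in control = 43/143 = 0.30070.
Absolute risk reduction = 0.30070 − 0.17143 = 0.12927
NNT = 1 / ARR = 1 / 0.12927 = 7.736 → round up → 8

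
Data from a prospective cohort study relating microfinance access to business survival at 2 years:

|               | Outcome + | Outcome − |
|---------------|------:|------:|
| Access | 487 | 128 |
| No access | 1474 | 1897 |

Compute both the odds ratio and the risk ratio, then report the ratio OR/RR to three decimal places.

Cells: a = 487, b = 128, c = 1474, d = 1897.
OR = (487·1897)/(128·1474) = 923839/188672 = 4.89653
Risk in exposed = 487/615 = 0.79187; risk in unexposed = 1474/3371 = 0.43726; RR = 1.81099
OR/RR = 4.89653 / 1.81099 = 2.70379
The outcome is not rare, so the OR lies further from 1 than the RR.

2.704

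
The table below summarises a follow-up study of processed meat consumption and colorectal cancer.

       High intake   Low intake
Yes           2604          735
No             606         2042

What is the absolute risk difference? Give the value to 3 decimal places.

Reading the table with exposure as columns: a = 2604 (High intake, case), b = 606 (High intake, non-case), c = 735 (Low intake, case), d = 2042.
Risk in exposed = 2604/3210 = 0.811215; risk in unexposed = 735/2777 = 0.264674.
Risk difference = 0.811215 − 0.264674 = 0.546541

0.547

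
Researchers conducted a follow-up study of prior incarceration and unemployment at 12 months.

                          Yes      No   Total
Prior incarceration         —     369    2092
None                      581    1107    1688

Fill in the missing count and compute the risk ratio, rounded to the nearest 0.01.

2.39

The missing cell is in the exposed row: 2092 − 369 = 1723.
So a = 1723, b = 369, c = 581, d = 1107.
RR = [a/(a+b)] / [c/(c+d)] = (1723/2092) / (581/1688) = 0.82361/0.34419 = 2.39287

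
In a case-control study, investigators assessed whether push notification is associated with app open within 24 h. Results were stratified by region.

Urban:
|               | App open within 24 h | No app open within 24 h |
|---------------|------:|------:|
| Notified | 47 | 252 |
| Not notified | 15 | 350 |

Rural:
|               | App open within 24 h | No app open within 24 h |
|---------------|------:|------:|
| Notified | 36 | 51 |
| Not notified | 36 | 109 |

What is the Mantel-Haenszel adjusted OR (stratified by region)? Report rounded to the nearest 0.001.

OR_MH = Σ(aᵢdᵢ/nᵢ) / Σ(bᵢcᵢ/nᵢ), where nᵢ is the stratum total.
Stratum 1 (Urban): n = 664; a·d/n = 47·350/664 = 24.7741; b·c/n = 252·15/664 = 5.6928
Stratum 2 (Rural): n = 232; a·d/n = 36·109/232 = 16.9138; b·c/n = 51·36/232 = 7.9138
OR_MH = (24.7741 + 16.9138) / (5.6928 + 7.9138) = 41.6879 / 13.6066 = 3.06381

3.064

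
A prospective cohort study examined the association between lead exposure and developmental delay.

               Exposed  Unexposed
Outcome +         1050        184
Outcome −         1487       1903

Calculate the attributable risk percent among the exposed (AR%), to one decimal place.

Reading the table with exposure as columns: a = 1050 (Exposed, case), b = 1487 (Exposed, non-case), c = 184 (Unexposed, case), d = 1903.
Risk in exposed = 1050/2537 = 0.41387; risk in unexposed = 184/2087 = 0.08816.
RR = 0.41387/0.08816 = 4.69433
AR% = (RR − 1)/RR × 100 = (4.69433 − 1)/4.69433 × 100 = 78.6977%

78.7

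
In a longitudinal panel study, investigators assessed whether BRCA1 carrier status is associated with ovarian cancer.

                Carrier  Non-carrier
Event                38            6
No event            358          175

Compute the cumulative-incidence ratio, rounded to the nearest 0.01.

2.89

Reading the table with exposure as columns: a = 38 (Carrier, case), b = 358 (Carrier, non-case), c = 6 (Non-carrier, case), d = 175.
Risk in exposed = 38/396 = 0.09596; risk in unexposed = 6/181 = 0.03315.
RR = 0.09596 / 0.03315 = 2.89478
The risk among the exposed is 2.89 times that among the unexposed.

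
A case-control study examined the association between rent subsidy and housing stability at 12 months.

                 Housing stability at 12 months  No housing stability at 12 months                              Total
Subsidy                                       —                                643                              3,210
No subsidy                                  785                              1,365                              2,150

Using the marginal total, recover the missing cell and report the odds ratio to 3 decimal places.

6.942

The missing cell is in the exposed row: 3210 − 643 = 2567.
So a = 2567, b = 643, c = 785, d = 1365.
OR = (a·d)/(b·c) = (2567 × 1365) / (643 × 785) = 3503955 / 504755 = 6.94189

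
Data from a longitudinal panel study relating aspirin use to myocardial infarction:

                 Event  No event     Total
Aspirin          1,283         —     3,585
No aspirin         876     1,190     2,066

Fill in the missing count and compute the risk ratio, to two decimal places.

The missing cell is in the exposed row: 3585 − 1283 = 2302.
So a = 1283, b = 2302, c = 876, d = 1190.
RR = [a/(a+b)] / [c/(c+d)] = (1283/3585) / (876/2066) = 0.35788/0.42401 = 0.84404

0.84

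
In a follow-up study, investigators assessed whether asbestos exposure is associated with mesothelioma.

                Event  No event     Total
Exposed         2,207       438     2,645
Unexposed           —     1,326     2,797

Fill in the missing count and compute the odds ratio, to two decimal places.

4.54

The missing cell is in the unexposed row: 2797 − 1326 = 1471.
So a = 2207, b = 438, c = 1471, d = 1326.
OR = (a·d)/(b·c) = (2207 × 1326) / (438 × 1471) = 2926482 / 644298 = 4.54212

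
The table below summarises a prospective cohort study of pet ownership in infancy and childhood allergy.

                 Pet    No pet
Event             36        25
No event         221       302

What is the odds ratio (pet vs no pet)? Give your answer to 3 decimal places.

Reading the table with exposure as columns: a = 36 (Pet, case), b = 221 (Pet, non-case), c = 25 (No pet, case), d = 302.
OR = (a·d)/(b·c) = (36 × 302) / (221 × 25) = 10872 / 5525 = 1.96778
The odds of childhood allergy are about 1.97 times as high in the pet group.

1.968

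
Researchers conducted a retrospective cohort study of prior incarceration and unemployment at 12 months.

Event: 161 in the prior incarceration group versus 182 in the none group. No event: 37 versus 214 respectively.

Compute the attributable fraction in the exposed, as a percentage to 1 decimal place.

From the description: a = 161, b = 37, c = 182, d = 214.
Risk in exposed = 161/198 = 0.81313; risk in unexposed = 182/396 = 0.45960.
RR = 0.81313/0.45960 = 1.76923
AR% = (RR − 1)/RR × 100 = (1.76923 − 1)/1.76923 × 100 = 43.4783%

43.5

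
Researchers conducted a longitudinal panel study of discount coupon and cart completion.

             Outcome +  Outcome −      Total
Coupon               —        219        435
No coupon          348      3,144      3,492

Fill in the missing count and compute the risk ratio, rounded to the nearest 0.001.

The missing cell is in the exposed row: 435 − 219 = 216.
So a = 216, b = 219, c = 348, d = 3144.
RR = [a/(a+b)] / [c/(c+d)] = (216/435) / (348/3492) = 0.49655/0.09966 = 4.98264

4.983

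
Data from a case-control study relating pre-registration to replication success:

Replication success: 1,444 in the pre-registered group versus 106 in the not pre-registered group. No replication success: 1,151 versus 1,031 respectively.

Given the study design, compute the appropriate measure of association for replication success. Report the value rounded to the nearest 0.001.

12.202

From the description: a = 1444, b = 1151, c = 106, d = 1031.
This is a case-control study: participants were sampled on outcome status, so risks in the source population cannot be estimated directly — relative risk is not valid here. The odds ratio is the appropriate measure.
OR = (a·d)/(b·c) = (1444 × 1031) / (1151 × 106) = 1488764 / 122006 = 12.20238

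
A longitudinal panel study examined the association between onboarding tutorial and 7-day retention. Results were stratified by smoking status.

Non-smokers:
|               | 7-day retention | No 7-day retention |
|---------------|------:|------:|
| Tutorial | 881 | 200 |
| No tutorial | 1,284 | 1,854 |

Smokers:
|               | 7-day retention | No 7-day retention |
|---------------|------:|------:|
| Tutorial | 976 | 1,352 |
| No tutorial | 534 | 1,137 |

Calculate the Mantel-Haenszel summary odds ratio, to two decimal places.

2.75

OR_MH = Σ(aᵢdᵢ/nᵢ) / Σ(bᵢcᵢ/nᵢ), where nᵢ is the stratum total.
Stratum 1 (Non-smokers): n = 4219; a·d/n = 881·1854/4219 = 387.1472; b·c/n = 200·1284/4219 = 60.8675
Stratum 2 (Smokers): n = 3999; a·d/n = 976·1137/3999 = 277.4974; b·c/n = 1352·534/3999 = 180.5371
OR_MH = (387.1472 + 277.4974) / (60.8675 + 180.5371) = 664.6446 / 241.4046 = 2.75324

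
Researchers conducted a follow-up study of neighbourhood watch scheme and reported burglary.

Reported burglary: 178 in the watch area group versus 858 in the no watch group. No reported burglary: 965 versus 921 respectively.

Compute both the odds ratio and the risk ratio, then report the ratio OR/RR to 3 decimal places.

0.613

From the description: a = 178, b = 965, c = 858, d = 921.
OR = (178·921)/(965·858) = 163938/827970 = 0.19800
Risk in exposed = 178/1143 = 0.15573; risk in unexposed = 858/1779 = 0.48229; RR = 0.32290
OR/RR = 0.19800 / 0.32290 = 0.61320
The outcome is not rare, so the OR lies further from 1 than the RR.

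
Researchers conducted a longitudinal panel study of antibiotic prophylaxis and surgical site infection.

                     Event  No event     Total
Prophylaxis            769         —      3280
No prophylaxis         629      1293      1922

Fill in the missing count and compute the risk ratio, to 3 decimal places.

The missing cell is in the exposed row: 3280 − 769 = 2511.
So a = 769, b = 2511, c = 629, d = 1293.
RR = [a/(a+b)] / [c/(c+d)] = (769/3280) / (629/1922) = 0.23445/0.32726 = 0.71640

0.716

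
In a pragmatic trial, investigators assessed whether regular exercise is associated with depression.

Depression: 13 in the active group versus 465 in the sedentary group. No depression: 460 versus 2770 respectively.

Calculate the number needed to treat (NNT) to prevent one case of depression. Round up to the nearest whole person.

Risk in treated group = 13/473 = 0.02748; risk in control = 465/3235 = 0.14374.
Absolute risk reduction = 0.14374 − 0.02748 = 0.11626
NNT = 1 / ARR = 1 / 0.11626 = 8.602 → round up → 9

9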